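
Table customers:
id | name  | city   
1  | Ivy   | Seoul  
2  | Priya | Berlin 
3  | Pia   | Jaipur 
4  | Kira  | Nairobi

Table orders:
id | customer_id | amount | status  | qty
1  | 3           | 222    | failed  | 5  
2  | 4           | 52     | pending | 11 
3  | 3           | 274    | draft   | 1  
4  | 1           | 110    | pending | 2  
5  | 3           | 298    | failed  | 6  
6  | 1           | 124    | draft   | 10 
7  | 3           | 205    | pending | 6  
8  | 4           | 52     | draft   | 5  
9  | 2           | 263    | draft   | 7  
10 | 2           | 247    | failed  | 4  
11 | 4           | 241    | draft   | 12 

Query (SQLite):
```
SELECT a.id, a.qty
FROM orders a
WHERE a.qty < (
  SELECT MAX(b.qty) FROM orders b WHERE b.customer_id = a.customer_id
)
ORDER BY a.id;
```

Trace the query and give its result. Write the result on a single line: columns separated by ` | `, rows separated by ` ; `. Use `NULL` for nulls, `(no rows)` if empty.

For each orders row a, compute MAX(qty) over rows sharing a.customer_id.
Keep row a if a.qty < that per-group MAX.
  customer_id=1: MAX(qty) = 10
  customer_id=2: MAX(qty) = 7
  customer_id=3: MAX(qty) = 6
  customer_id=4: MAX(qty) = 12

1 | 5 ; 2 | 11 ; 3 | 1 ; 4 | 2 ; 8 | 5 ; 10 | 4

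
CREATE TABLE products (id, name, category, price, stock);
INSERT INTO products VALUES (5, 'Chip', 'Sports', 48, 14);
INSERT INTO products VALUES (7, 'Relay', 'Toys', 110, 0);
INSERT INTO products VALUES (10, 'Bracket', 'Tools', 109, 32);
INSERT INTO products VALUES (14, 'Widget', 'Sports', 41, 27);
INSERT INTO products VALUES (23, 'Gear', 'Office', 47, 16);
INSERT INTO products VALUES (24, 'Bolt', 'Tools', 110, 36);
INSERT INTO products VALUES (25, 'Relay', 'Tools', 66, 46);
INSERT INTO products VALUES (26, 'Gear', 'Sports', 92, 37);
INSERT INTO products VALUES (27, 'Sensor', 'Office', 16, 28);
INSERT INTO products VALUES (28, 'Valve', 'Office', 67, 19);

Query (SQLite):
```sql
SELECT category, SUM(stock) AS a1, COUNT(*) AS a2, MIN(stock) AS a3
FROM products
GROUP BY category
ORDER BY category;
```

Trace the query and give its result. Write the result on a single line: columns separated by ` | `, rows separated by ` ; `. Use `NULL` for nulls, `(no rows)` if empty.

Office | 63 | 3 | 16 ; Sports | 78 | 3 | 14 ; Tools | 114 | 3 | 32 ; Toys | 0 | 1 | 0

Group products by category.
Per group compute: SUM(stock), COUNT(*), MIN(stock).
  Office: ids {23, 27, 28} → SUM(stock)=63, COUNT(*)=3, MIN(stock)=16
  Sports: ids {5, 14, 26} → SUM(stock)=78, COUNT(*)=3, MIN(stock)=14
  Tools: ids {10, 24, 25} → SUM(stock)=114, COUNT(*)=3, MIN(stock)=32
  Toys: ids {7} → SUM(stock)=0, COUNT(*)=1, MIN(stock)=0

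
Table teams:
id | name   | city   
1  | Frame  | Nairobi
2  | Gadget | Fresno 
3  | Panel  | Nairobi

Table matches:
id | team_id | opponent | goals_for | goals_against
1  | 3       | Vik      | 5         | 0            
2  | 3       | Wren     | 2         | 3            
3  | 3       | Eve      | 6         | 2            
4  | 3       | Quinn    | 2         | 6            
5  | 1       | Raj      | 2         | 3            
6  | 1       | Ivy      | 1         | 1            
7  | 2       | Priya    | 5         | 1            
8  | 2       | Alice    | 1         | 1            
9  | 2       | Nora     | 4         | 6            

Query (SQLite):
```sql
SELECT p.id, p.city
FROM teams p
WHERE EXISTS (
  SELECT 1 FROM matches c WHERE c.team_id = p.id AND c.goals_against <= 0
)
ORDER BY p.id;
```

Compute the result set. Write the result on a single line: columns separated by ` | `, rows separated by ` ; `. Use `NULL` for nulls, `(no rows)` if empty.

3 | Nairobi

For each teams row, check whether any matches with matching team_id has goals_against <= 0.
Keep rows where that is true.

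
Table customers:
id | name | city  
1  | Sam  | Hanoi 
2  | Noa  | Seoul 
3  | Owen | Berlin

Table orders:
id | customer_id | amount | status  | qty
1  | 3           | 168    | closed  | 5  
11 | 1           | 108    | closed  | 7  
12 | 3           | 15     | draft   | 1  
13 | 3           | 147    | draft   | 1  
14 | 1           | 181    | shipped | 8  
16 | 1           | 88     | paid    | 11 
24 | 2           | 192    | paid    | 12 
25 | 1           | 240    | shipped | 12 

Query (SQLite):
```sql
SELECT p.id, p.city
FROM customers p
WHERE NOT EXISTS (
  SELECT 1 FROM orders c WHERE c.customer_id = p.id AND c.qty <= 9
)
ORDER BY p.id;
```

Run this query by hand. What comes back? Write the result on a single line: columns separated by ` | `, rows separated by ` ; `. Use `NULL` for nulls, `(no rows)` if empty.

2 | Seoul

For each customers row, check whether any orders with matching customer_id has qty <= 9.
Keep rows where that is false.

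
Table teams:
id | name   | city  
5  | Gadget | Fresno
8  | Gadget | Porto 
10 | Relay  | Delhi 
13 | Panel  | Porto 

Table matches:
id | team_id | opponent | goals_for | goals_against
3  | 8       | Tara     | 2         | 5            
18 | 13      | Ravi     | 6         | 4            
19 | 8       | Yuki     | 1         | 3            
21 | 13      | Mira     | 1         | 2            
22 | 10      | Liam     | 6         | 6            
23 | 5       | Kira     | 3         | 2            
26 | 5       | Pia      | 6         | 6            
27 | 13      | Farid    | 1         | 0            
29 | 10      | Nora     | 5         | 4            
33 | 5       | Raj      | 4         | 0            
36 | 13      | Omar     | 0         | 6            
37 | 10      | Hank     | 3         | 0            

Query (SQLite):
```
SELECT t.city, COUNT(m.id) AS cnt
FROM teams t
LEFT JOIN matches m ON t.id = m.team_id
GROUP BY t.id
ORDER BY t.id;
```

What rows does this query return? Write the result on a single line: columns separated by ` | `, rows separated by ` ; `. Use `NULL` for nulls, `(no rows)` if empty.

LEFT JOIN keeps every teams row; unmatched ones get NULL for matches columns.
Group by teams.id and compute COUNT(m.id). COUNT(col) of an all-NULL group is 0.
  5: ids {23, 26, 33} → COUNT(m.id)=3
  8: ids {3, 19} → COUNT(m.id)=2
  10: ids {22, 29, 37} → COUNT(m.id)=3
  13: ids {18, 21, 27, 36} → COUNT(m.id)=4

Fresno | 3 ; Porto | 2 ; Delhi | 3 ; Porto | 4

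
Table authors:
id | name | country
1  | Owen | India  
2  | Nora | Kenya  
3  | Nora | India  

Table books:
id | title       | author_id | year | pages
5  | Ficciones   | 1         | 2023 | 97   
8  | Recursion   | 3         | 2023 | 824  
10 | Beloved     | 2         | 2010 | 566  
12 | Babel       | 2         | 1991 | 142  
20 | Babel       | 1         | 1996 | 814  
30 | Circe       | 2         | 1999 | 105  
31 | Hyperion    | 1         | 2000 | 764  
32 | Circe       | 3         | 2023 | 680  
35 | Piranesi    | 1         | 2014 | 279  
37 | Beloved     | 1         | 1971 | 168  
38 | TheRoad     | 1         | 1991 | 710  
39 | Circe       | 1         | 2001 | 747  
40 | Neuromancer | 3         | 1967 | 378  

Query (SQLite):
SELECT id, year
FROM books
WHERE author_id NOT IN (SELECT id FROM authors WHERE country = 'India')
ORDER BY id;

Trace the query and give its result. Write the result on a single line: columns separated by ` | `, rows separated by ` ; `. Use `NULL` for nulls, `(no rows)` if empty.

10 | 2010 ; 12 | 1991 ; 30 | 1999

Inner query: authors.id where country = 'India'.
Outer: keep books rows whose author_id is not in that set.
Inner query → {1, 3}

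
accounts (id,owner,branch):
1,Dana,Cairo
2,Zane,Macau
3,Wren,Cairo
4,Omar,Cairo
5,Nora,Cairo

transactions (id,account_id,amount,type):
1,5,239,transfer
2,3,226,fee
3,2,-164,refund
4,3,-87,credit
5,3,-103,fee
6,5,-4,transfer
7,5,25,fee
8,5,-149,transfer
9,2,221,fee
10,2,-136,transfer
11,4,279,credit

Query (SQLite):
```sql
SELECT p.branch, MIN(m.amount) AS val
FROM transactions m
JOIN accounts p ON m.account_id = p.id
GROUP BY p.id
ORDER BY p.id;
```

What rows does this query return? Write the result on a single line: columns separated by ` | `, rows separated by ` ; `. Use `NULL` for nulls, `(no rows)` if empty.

Join each transactions row to its accounts via account_id.
Group joined rows by accounts.id; compute MIN(m.amount) per group.
  2: ids {3, 9, 10} → MIN(m.amount)=-164
  3: ids {2, 4, 5} → MIN(m.amount)=-103
  4: ids {11} → MIN(m.amount)=279
  5: ids {1, 6, 7, 8} → MIN(m.amount)=-149

Macau | -164 ; Cairo | -103 ; Cairo | 279 ; Cairo | -149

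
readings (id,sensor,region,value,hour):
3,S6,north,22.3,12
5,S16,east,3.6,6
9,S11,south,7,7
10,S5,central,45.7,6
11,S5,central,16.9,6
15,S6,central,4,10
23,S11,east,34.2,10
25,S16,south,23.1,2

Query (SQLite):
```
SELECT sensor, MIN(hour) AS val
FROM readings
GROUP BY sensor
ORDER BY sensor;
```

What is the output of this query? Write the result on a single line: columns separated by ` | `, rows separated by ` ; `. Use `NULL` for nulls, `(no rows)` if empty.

Partition readings by sensor; compute MIN(hour) within each group.
  S11: ids {9, 23} → MIN(hour)=7
  S16: ids {5, 25} → MIN(hour)=2
  S5: ids {10, 11} → MIN(hour)=6
  S6: ids {3, 15} → MIN(hour)=10

S11 | 7 ; S16 | 2 ; S5 | 6 ; S6 | 10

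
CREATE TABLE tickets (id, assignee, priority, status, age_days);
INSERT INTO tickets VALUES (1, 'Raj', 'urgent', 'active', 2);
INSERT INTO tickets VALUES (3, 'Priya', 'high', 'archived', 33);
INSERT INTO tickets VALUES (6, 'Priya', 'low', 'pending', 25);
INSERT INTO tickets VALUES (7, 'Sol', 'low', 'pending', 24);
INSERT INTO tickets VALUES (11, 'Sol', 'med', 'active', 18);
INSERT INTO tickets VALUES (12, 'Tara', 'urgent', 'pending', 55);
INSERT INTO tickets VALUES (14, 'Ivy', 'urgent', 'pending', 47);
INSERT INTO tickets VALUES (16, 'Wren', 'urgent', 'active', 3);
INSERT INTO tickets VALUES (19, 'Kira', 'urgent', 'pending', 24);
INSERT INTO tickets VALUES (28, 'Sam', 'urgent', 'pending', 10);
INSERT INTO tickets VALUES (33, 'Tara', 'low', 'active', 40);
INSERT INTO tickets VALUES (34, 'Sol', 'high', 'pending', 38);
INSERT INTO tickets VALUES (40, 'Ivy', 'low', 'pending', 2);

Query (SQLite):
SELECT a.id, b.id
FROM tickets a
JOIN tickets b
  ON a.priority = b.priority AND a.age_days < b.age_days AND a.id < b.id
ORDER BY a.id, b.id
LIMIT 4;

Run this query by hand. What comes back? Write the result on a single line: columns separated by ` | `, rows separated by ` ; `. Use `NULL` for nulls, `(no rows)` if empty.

1 | 12 ; 1 | 14 ; 1 | 16 ; 1 | 19

Pairs (a,b) with same priority, a.age_days < b.age_days, a.id < b.id.
priority groups: high:{3,34} low:{6,7,33,40} med:{11} urgent:{1,12,14,16,19,28}
Ordered by (a.id, b.id); first 4.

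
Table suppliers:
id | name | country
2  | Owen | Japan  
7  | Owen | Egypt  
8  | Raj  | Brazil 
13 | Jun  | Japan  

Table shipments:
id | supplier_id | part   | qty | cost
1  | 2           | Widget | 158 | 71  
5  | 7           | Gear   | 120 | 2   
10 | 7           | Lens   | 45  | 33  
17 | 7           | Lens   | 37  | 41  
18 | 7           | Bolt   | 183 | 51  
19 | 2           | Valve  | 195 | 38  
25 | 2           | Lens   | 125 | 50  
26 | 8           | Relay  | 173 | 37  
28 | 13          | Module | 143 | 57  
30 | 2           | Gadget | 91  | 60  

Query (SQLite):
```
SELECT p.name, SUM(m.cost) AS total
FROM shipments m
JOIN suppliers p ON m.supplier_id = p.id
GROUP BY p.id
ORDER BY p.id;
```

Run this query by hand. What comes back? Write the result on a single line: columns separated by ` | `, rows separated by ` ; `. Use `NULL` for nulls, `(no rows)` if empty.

Join each shipments row to its suppliers via supplier_id.
Group joined rows by suppliers.id; compute SUM(m.cost) per group.
  2: ids {1, 19, 25, 30} → SUM(m.cost)=219
  7: ids {5, 10, 17, 18} → SUM(m.cost)=127
  8: ids {26} → SUM(m.cost)=37
  13: ids {28} → SUM(m.cost)=57

Owen | 219 ; Owen | 127 ; Raj | 37 ; Jun | 57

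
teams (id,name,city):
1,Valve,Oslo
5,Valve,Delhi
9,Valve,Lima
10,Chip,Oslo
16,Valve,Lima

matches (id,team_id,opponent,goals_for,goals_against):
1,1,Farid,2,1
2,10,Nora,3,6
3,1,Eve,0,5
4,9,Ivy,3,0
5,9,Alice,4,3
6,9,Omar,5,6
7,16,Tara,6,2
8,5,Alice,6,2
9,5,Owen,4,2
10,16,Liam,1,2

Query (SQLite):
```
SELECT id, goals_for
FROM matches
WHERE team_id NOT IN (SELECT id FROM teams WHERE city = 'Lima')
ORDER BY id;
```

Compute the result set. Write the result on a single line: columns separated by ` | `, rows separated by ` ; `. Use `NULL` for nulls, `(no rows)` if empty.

1 | 2 ; 2 | 3 ; 3 | 0 ; 8 | 6 ; 9 | 4

Inner query: teams.id where city = 'Lima'.
Outer: keep matches rows whose team_id is not in that set.
Inner query → {9, 16}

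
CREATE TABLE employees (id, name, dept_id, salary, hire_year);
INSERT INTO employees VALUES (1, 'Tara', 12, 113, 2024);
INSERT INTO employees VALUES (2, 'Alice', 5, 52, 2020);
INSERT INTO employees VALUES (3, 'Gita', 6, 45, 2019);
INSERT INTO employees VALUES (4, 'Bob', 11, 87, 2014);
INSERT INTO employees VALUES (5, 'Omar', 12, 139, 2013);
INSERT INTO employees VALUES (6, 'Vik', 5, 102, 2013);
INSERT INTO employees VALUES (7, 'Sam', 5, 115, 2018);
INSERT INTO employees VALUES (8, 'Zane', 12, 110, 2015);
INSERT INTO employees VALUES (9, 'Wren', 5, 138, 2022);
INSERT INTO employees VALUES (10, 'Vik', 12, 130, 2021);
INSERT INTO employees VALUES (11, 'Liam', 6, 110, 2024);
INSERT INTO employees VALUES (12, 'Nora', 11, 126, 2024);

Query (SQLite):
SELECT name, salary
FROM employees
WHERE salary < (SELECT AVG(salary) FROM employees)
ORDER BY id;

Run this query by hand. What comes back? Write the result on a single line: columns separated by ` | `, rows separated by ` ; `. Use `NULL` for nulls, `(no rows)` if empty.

Scalar subquery: AVG(salary) over all employees rows = 105.583333 (≈; comparison uses full precision).
Keep rows where salary < that value.

Alice | 52 ; Gita | 45 ; Bob | 87 ; Vik | 102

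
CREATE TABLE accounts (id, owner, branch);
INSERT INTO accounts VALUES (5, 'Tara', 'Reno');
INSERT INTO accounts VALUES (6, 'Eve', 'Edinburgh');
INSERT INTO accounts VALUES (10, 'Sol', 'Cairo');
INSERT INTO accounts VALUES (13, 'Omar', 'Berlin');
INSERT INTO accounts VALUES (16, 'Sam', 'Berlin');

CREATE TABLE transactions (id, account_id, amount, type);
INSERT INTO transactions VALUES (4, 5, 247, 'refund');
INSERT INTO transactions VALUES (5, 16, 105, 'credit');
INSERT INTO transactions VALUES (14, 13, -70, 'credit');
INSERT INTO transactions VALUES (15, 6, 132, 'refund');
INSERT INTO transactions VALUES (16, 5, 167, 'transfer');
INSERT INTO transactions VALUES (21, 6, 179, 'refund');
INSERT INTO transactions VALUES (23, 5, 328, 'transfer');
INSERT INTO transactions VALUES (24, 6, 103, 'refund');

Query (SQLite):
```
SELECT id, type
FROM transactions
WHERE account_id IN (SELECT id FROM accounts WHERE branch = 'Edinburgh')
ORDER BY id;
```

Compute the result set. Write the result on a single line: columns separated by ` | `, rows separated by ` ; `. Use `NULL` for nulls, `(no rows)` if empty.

15 | refund ; 21 | refund ; 24 | refund

Inner query: accounts.id where branch = 'Edinburgh'.
Outer: keep transactions rows whose account_id is in that set.
Inner query → {6}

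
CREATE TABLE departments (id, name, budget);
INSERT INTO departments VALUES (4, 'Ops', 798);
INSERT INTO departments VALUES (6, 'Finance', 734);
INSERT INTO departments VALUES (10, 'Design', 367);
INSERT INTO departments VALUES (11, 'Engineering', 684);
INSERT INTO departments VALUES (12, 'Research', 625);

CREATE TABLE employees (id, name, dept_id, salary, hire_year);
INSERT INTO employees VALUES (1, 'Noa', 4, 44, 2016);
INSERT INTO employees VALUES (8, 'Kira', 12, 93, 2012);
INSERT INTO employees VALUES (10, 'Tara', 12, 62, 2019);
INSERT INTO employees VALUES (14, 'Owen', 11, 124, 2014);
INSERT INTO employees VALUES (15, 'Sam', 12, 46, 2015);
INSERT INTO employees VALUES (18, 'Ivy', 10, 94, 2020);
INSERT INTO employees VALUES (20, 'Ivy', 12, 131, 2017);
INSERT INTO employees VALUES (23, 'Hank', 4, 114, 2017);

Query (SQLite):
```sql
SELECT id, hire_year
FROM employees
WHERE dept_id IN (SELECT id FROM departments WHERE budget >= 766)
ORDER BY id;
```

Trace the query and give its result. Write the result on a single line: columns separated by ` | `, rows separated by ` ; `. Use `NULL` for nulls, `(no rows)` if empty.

Inner query: departments.id where budget >= 766.
Outer: keep employees rows whose dept_id is in that set.
Inner query → {4}

1 | 2016 ; 23 | 2017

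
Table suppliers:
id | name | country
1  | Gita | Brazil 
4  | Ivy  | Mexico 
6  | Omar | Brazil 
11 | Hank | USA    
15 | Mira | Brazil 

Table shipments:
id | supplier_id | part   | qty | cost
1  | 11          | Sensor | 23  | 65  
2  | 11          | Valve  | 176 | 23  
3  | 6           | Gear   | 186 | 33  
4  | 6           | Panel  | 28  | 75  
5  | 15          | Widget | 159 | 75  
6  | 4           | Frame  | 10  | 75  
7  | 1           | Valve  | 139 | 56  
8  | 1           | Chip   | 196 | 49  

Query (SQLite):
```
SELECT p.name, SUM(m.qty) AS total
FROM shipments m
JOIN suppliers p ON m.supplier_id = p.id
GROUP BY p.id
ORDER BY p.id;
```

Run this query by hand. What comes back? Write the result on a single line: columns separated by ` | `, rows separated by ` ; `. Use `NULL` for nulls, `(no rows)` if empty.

Join each shipments row to its suppliers via supplier_id.
Group joined rows by suppliers.id; compute SUM(m.qty) per group.
  1: ids {7, 8} → SUM(m.qty)=335
  4: ids {6} → SUM(m.qty)=10
  6: ids {3, 4} → SUM(m.qty)=214
  11: ids {1, 2} → SUM(m.qty)=199
  15: ids {5} → SUM(m.qty)=159

Gita | 335 ; Ivy | 10 ; Omar | 214 ; Hank | 199 ; Mira | 159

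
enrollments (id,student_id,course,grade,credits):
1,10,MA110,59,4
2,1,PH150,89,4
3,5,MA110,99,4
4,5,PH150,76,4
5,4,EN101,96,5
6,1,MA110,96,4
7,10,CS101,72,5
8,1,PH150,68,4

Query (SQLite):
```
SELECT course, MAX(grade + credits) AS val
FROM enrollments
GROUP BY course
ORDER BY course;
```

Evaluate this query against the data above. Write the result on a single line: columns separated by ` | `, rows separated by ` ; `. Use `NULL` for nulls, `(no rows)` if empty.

CS101 | 77 ; EN101 | 101 ; MA110 | 103 ; PH150 | 93

For each row compute grade + credits.
Group by course; take MAX of the expression per group.
  CS101: ids {7} → MAX(grade + credits)=77
  EN101: ids {5} → MAX(grade + credits)=101
  MA110: ids {1, 3, 6} → MAX(grade + credits)=103
  PH150: ids {2, 4, 8} → MAX(grade + credits)=93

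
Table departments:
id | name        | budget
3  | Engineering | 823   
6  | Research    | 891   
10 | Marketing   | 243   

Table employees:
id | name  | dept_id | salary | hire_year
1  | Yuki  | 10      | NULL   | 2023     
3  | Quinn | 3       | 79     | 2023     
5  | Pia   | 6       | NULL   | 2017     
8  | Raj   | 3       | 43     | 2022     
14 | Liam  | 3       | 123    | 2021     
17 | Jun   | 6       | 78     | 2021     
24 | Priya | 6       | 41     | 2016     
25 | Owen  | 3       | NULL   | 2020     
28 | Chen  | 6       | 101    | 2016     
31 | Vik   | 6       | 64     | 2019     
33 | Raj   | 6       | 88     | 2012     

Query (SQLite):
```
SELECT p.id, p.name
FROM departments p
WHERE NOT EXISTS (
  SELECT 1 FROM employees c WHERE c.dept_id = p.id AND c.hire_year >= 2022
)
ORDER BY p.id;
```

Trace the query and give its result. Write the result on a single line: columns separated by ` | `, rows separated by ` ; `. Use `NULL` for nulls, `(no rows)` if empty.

For each departments row, check whether any employees with matching dept_id has hire_year >= 2022.
Keep rows where that is false.

6 | Research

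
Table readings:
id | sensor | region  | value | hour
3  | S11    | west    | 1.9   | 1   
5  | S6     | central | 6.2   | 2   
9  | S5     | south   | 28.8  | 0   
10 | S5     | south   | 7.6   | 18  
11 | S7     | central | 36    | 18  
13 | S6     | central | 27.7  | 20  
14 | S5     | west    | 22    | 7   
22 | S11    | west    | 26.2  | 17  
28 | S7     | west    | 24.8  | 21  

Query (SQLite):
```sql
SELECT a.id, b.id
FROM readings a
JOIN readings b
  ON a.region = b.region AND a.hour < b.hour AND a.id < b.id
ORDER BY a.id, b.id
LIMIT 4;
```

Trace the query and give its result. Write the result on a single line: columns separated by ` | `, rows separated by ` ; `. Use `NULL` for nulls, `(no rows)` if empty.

3 | 14 ; 3 | 22 ; 3 | 28 ; 5 | 11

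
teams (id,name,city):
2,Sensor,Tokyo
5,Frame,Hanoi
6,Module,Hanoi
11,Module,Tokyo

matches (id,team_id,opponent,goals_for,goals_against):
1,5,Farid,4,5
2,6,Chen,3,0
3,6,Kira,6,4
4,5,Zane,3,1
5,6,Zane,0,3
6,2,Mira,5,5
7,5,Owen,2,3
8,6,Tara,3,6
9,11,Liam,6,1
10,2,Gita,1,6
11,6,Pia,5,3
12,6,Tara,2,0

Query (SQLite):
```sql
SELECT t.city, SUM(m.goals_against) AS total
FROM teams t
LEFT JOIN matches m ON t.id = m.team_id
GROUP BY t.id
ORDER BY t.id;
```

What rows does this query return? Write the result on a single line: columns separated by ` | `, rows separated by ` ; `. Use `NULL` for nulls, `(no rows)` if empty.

Tokyo | 11 ; Hanoi | 9 ; Hanoi | 16 ; Tokyo | 1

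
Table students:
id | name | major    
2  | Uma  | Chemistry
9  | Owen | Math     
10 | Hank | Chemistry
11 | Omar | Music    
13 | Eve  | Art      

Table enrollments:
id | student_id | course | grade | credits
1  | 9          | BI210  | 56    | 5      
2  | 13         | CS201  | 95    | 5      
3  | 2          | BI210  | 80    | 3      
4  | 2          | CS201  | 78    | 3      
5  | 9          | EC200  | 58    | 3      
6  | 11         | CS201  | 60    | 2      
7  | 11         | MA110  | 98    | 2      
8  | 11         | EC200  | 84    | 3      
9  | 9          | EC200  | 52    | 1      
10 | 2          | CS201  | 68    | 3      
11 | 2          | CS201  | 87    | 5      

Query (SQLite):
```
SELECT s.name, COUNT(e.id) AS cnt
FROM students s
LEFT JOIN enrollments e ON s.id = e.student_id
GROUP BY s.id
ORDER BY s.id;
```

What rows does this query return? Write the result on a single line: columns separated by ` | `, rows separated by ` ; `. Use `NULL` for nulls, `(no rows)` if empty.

Uma | 4 ; Owen | 3 ; Hank | 0 ; Omar | 3 ; Eve | 1

LEFT JOIN keeps every students row; unmatched ones get NULL for enrollments columns.
Group by students.id and compute COUNT(e.id). COUNT(col) of an all-NULL group is 0.
  2: ids {3, 4, 10, 11} → COUNT(e.id)=4
  9: ids {1, 5, 9} → COUNT(e.id)=3
  10: ids {—} → COUNT(e.id)=0
  11: ids {6, 7, 8} → COUNT(e.id)=3
  13: ids {2} → COUNT(e.id)=1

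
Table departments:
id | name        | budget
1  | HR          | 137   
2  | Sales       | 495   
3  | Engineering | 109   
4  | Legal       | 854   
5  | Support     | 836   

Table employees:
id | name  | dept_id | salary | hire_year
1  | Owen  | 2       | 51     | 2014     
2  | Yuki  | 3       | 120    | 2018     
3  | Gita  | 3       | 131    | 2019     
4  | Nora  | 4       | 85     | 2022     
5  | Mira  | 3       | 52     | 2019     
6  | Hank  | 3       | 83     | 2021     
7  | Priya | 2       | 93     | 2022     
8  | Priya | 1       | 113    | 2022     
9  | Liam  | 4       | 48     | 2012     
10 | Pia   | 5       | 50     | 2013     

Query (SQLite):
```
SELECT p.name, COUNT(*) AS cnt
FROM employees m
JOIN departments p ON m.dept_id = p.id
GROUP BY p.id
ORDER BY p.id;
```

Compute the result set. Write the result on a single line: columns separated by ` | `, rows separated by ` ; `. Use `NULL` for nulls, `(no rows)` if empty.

Join each employees row to its departments via dept_id.
Group joined rows by departments.id; compute COUNT(*) per group.
  1: ids {8} → COUNT(*)=1
  2: ids {1, 7} → COUNT(*)=2
  3: ids {2, 3, 5, 6} → COUNT(*)=4
  4: ids {4, 9} → COUNT(*)=2
  5: ids {10} → COUNT(*)=1

HR | 1 ; Sales | 2 ; Engineering | 4 ; Legal | 2 ; Support | 1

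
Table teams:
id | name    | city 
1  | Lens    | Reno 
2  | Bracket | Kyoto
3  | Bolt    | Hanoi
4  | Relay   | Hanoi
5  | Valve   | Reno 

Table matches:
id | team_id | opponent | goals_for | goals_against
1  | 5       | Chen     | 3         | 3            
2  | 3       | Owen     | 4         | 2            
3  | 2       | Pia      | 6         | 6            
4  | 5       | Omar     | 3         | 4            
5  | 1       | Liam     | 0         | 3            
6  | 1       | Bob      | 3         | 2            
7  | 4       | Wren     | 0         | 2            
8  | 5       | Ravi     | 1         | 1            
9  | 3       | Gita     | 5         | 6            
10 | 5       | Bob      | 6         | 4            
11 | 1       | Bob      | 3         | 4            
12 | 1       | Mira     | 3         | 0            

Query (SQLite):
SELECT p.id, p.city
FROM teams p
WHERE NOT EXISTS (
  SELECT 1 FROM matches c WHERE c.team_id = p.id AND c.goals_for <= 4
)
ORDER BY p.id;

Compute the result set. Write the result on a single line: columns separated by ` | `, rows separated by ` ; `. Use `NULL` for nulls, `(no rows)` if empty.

2 | Kyoto

For each teams row, check whether any matches with matching team_id has goals_for <= 4.
Keep rows where that is false.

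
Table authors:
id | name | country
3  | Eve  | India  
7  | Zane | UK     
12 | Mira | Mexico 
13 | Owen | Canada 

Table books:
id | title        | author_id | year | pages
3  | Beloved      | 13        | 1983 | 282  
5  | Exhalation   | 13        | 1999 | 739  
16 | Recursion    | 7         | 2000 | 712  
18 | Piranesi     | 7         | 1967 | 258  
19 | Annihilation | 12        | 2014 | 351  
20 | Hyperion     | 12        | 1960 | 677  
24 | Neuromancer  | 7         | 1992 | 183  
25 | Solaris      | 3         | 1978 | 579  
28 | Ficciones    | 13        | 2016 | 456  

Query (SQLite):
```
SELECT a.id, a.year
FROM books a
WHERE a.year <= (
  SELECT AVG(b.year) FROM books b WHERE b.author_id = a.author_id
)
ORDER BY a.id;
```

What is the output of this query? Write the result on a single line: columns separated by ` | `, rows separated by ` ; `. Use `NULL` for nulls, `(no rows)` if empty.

For each books row a, compute AVG(year) over rows sharing a.author_id.
Keep row a if a.year <= that per-group AVG.
  author_id=3: AVG(year) = 1978.0
  author_id=7: AVG(year) = 1986.333333
  author_id=12: AVG(year) = 1987.0
  author_id=13: AVG(year) = 1999.333333

3 | 1983 ; 5 | 1999 ; 18 | 1967 ; 20 | 1960 ; 25 | 1978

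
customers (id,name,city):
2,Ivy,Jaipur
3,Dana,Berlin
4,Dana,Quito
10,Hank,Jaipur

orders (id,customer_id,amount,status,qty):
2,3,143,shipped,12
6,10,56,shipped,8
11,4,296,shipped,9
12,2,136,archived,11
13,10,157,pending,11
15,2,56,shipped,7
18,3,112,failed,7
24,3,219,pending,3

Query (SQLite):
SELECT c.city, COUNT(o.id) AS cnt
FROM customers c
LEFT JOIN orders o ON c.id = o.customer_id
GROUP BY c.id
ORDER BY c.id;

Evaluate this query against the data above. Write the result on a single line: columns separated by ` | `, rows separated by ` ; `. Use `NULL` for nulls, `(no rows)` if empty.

Jaipur | 2 ; Berlin | 3 ; Quito | 1 ; Jaipur | 2

LEFT JOIN keeps every customers row; unmatched ones get NULL for orders columns.
Group by customers.id and compute COUNT(o.id). COUNT(col) of an all-NULL group is 0.
  2: ids {12, 15} → COUNT(o.id)=2
  3: ids {2, 18, 24} → COUNT(o.id)=3
  4: ids {11} → COUNT(o.id)=1
  10: ids {6, 13} → COUNT(o.id)=2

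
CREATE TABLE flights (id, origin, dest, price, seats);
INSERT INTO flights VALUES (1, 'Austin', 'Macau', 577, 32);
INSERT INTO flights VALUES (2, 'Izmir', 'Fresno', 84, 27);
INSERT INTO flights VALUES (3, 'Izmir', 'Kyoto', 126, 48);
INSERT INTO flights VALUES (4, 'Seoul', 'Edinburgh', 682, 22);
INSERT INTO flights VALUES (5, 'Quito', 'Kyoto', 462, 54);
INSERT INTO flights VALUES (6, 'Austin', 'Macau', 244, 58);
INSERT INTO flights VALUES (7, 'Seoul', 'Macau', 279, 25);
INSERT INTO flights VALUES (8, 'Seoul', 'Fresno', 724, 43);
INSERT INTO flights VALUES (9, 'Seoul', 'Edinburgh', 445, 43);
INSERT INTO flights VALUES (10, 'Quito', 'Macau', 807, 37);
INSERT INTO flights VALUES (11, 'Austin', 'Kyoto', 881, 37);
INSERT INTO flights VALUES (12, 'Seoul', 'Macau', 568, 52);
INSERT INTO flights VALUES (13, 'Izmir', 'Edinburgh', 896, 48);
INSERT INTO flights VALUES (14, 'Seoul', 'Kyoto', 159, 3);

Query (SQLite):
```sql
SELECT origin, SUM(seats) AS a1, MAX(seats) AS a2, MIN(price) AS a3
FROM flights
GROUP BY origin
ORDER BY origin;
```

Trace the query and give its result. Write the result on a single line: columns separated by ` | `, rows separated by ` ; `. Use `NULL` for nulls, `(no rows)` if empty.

Group flights by origin.
Per group compute: SUM(seats), MAX(seats), MIN(price).
  Austin: ids {1, 6, 11} → SUM(seats)=127, MAX(seats)=58, MIN(price)=244
  Izmir: ids {2, 3, 13} → SUM(seats)=123, MAX(seats)=48, MIN(price)=84
  Quito: ids {5, 10} → SUM(seats)=91, MAX(seats)=54, MIN(price)=462
  Seoul: ids {4, 7, 8, 9, 12, 14} → SUM(seats)=188, MAX(seats)=52, MIN(price)=159

Austin | 127 | 58 | 244 ; Izmir | 123 | 48 | 84 ; Quito | 91 | 54 | 462 ; Seoul | 188 | 52 | 159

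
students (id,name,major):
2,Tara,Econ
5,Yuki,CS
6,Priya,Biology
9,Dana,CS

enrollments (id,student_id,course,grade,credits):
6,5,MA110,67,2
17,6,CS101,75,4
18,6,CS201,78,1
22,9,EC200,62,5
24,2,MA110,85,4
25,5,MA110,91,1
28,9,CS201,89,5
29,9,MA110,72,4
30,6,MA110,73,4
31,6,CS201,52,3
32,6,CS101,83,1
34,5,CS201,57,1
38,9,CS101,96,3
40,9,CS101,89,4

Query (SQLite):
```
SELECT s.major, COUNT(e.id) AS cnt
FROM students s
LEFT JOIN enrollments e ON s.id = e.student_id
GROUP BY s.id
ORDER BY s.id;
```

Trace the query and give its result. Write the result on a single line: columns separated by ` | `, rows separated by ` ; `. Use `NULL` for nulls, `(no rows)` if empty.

Econ | 1 ; CS | 3 ; Biology | 5 ; CS | 5

LEFT JOIN keeps every students row; unmatched ones get NULL for enrollments columns.
Group by students.id and compute COUNT(e.id). COUNT(col) of an all-NULL group is 0.
  2: ids {24} → COUNT(e.id)=1
  5: ids {6, 25, 34} → COUNT(e.id)=3
  6: ids {17, 18, 30, 31, 32} → COUNT(e.id)=5
  9: ids {22, 28, 29, 38, 40} → COUNT(e.id)=5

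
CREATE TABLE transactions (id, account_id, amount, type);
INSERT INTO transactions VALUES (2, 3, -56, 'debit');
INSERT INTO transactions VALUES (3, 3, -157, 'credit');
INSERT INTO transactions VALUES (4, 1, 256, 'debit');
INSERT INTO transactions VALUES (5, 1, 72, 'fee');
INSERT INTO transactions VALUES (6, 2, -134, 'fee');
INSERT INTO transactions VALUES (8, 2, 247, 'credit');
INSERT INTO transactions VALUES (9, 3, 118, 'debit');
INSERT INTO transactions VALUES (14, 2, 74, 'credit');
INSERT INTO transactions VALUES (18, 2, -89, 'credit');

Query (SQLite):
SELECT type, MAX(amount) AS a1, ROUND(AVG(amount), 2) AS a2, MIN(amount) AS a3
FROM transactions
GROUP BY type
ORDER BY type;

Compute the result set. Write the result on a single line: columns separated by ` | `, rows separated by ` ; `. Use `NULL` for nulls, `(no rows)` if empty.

Group transactions by type.
Per group compute: MAX(amount), ROUND(AVG(amount), 2), MIN(amount).
  credit: ids {3, 8, 14, 18} → MAX(amount)=247, ROUND(AVG(amount), 2)=18.75, MIN(amount)=-157
  debit: ids {2, 4, 9} → MAX(amount)=256, ROUND(AVG(amount), 2)=106, MIN(amount)=-56
  fee: ids {5, 6} → MAX(amount)=72, ROUND(AVG(amount), 2)=-31, MIN(amount)=-134

credit | 247 | 18.75 | -157 ; debit | 256 | 106 | -56 ; fee | 72 | -31 | -134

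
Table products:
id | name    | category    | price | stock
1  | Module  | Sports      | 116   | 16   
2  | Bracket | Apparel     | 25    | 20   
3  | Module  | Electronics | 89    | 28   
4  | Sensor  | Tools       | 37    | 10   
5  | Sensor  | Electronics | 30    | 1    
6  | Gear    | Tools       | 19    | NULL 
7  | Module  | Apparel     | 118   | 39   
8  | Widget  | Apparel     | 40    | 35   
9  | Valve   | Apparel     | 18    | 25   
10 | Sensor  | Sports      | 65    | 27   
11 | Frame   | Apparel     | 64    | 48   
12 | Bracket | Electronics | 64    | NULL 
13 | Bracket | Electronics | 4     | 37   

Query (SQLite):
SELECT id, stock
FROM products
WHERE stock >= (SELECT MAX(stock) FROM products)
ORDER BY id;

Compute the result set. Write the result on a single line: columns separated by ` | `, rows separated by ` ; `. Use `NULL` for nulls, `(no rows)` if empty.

Scalar subquery: MAX(stock) over all products rows = 48.
Keep rows where stock >= that value.

11 | 48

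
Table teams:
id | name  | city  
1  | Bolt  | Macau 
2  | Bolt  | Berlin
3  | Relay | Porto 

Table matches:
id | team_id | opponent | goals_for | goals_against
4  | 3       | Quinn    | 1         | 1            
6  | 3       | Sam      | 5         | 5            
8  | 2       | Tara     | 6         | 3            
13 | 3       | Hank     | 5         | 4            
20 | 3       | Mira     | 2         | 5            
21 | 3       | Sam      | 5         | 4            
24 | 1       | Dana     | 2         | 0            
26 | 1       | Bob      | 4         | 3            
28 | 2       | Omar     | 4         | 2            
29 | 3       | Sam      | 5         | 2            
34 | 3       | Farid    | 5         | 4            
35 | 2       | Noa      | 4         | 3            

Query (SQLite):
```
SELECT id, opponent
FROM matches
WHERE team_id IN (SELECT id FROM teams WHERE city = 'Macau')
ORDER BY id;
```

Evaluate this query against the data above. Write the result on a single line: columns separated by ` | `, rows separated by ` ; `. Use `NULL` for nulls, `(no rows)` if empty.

24 | Dana ; 26 | Bob

Inner query: teams.id where city = 'Macau'.
Outer: keep matches rows whose team_id is in that set.
Inner query → {1}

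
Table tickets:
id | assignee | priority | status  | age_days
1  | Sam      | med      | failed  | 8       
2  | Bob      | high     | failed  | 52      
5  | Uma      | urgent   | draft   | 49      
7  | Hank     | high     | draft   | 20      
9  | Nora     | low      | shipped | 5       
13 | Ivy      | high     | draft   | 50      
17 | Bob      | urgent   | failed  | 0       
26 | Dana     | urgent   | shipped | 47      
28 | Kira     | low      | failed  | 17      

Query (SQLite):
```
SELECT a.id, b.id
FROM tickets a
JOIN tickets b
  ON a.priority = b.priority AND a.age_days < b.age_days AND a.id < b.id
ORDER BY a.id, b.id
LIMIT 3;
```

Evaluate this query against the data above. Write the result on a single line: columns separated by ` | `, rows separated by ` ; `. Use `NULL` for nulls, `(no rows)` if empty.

Pairs (a,b) with same priority, a.age_days < b.age_days, a.id < b.id.
priority groups: high:{2,7,13} low:{9,28} med:{1} urgent:{5,17,26}
Ordered by (a.id, b.id); first 3.

7 | 13 ; 9 | 28 ; 17 | 26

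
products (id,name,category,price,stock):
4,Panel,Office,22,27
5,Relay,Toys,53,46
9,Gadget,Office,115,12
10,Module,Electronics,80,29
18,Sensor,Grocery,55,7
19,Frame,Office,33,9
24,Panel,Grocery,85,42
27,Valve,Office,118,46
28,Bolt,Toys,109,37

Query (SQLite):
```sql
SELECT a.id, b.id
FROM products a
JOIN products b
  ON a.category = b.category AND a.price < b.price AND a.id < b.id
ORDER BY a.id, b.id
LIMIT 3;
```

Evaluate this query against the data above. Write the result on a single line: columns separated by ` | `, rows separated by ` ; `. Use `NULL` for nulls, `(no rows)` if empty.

Pairs (a,b) with same category, a.price < b.price, a.id < b.id.
category groups: Electronics:{10} Grocery:{18,24} Office:{4,9,19,27} Toys:{5,28}
Ordered by (a.id, b.id); first 3.

4 | 9 ; 4 | 19 ; 4 | 27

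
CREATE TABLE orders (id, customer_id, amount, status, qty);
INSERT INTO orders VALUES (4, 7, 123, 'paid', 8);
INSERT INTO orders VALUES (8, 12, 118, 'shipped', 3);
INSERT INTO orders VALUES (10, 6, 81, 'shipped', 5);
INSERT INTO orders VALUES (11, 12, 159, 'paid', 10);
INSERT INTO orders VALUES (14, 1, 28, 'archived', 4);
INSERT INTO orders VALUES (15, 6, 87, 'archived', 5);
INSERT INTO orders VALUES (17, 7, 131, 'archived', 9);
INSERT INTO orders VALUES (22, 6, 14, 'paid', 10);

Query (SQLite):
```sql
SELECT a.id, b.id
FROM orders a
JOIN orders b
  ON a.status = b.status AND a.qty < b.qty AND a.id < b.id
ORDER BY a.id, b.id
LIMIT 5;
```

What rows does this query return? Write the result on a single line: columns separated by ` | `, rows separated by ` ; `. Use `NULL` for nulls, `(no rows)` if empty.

4 | 11 ; 4 | 22 ; 8 | 10 ; 14 | 15 ; 14 | 17

Pairs (a,b) with same status, a.qty < b.qty, a.id < b.id.
status groups: archived:{14,15,17} paid:{4,11,22} shipped:{8,10}
Ordered by (a.id, b.id); first 5.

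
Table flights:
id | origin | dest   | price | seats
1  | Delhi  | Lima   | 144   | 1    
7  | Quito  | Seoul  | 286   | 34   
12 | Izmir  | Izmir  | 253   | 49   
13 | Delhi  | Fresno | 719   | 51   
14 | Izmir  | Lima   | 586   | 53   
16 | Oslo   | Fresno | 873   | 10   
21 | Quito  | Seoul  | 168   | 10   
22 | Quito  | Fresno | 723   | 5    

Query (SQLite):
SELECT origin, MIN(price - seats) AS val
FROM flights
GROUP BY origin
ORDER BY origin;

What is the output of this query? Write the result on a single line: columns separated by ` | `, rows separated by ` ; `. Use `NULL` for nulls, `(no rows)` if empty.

For each row compute price - seats.
Group by origin; take MIN of the expression per group.
  Delhi: ids {1, 13} → MIN(price - seats)=143
  Izmir: ids {12, 14} → MIN(price - seats)=204
  Oslo: ids {16} → MIN(price - seats)=863
  Quito: ids {7, 21, 22} → MIN(price - seats)=158

Delhi | 143 ; Izmir | 204 ; Oslo | 863 ; Quito | 158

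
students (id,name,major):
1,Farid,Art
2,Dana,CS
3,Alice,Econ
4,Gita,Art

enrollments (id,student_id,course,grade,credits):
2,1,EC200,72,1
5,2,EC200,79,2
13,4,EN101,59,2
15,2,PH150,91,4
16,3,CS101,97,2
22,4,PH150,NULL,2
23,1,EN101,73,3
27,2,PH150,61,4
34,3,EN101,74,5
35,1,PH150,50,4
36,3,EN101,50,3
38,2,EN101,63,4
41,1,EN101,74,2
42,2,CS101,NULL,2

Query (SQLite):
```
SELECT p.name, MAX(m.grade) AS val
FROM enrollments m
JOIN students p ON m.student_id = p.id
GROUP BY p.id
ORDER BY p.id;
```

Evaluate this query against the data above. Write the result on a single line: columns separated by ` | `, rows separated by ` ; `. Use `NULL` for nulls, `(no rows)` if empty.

Farid | 74 ; Dana | 91 ; Alice | 97 ; Gita | 59

Join each enrollments row to its students via student_id.
Group joined rows by students.id; compute MAX(m.grade) per group.
  1: ids {2, 23, 35, 41} → MAX(m.grade)=74
  2: ids {5, 15, 27, 38, 42} → MAX(m.grade)=91
  3: ids {16, 34, 36} → MAX(m.grade)=97
  4: ids {13, 22} → MAX(m.grade)=59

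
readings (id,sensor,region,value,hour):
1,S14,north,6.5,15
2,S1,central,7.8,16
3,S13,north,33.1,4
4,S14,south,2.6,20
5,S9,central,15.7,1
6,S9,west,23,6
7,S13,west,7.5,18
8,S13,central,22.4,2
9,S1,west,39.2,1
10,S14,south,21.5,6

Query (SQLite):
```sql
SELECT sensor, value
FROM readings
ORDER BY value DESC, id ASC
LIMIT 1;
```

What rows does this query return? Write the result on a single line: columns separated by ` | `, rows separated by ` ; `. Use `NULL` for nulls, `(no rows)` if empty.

Sort by value desc, tiebreak id asc: (39.2, id=9), (33.1, id=3), (23, id=6), (22.4, id=8) …. Take first 1.

S1 | 39.2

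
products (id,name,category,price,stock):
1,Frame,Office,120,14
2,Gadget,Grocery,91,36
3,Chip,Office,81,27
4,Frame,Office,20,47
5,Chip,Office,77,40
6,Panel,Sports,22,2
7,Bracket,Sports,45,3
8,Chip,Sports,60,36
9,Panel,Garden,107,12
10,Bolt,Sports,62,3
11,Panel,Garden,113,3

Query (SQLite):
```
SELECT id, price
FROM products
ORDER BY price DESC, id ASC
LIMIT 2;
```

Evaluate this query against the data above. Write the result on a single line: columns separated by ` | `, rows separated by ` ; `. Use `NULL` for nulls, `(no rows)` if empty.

1 | 120 ; 11 | 113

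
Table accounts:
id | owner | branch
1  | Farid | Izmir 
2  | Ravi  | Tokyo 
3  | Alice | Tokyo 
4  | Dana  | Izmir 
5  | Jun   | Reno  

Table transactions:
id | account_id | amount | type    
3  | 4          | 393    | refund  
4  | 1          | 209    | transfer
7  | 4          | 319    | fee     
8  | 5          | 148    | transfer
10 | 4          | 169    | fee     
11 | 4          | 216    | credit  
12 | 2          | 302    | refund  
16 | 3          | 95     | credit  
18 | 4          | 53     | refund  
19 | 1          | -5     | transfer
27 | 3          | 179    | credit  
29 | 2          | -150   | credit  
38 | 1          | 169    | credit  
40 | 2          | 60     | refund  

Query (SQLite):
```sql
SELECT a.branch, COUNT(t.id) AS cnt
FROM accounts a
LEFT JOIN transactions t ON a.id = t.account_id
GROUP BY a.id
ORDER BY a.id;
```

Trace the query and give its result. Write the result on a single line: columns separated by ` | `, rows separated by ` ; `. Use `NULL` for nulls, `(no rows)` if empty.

Izmir | 3 ; Tokyo | 3 ; Tokyo | 2 ; Izmir | 5 ; Reno | 1

LEFT JOIN keeps every accounts row; unmatched ones get NULL for transactions columns.
Group by accounts.id and compute COUNT(t.id). COUNT(col) of an all-NULL group is 0.
  1: ids {4, 19, 38} → COUNT(t.id)=3
  2: ids {12, 29, 40} → COUNT(t.id)=3
  3: ids {16, 27} → COUNT(t.id)=2
  4: ids {3, 7, 10, 11, 18} → COUNT(t.id)=5
  5: ids {8} → COUNT(t.id)=1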